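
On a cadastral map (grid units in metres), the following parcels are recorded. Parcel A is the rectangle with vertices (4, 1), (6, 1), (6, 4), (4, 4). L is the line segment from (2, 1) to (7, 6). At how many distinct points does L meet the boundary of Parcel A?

2

The segment meets the boundary at (5,4), (4,3).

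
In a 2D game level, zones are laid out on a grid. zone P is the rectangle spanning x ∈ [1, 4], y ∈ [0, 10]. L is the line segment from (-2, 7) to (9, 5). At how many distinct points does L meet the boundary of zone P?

The segment meets the boundary at (4,5.909), (1,6.455).

2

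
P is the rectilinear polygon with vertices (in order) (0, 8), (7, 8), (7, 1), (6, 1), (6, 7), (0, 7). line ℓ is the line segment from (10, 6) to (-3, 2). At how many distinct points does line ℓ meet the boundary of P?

The segment meets the boundary at (6,4.769), (7,5.077).

2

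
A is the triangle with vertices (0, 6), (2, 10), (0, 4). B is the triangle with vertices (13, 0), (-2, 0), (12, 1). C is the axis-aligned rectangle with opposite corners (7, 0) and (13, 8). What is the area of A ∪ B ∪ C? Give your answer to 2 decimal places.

52.89

By inclusion–exclusion:
Individual areas: |A| = 2, |B| = 7.5, |C| = 48.
|A∩B| = 0.
|A∩C| = 0.
|B∩C| = 4.6071.
|A∩B∩C| = 0.
|A ∪ B ∪ C| = 57.5 − 4.6071 + 0 = 52.89.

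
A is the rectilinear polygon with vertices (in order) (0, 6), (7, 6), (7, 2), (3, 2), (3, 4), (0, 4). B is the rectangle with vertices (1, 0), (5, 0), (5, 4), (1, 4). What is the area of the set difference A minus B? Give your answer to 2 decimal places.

|A| = 22, |A∩B| = 4.
|A ∖ B| = |A| − |A∩B| = 22 − 4 = 18.00.

18.00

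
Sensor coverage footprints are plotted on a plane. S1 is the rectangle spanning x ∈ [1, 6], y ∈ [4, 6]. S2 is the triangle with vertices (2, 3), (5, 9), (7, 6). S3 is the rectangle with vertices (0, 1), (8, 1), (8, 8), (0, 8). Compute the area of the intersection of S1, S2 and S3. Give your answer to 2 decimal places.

The intersection is the polygon with vertices (6,5.4), (3.667,4), (2.5,4), (3.5,6), (6,6).
By the shoelace formula its area is 4.37.

4.37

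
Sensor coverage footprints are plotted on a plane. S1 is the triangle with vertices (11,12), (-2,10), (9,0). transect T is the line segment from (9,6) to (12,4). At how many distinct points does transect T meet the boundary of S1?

The segment meets the boundary at (9.9,5.4).

1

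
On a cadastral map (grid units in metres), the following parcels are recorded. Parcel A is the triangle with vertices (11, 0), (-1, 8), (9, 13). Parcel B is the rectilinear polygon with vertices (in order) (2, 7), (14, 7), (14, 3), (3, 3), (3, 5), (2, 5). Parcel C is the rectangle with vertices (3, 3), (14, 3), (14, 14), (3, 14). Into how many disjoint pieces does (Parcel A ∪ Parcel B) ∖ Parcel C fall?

(Parcel A ∪ Parcel B) ∖ Parcel C splits into 2 disjoint pieces (area 10, area 6.0577).

2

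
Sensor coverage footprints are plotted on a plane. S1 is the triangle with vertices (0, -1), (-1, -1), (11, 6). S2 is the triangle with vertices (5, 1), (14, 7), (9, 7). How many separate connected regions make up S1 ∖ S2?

S1 ∖ S2 is a single connected region.

1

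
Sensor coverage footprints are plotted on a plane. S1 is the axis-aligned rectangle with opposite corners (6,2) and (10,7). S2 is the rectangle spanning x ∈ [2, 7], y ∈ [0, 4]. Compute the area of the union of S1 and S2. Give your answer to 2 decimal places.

38.00

By inclusion–exclusion:
Individual areas: |S1| = 20, |S2| = 20.
|S1∩S2|: x∈[6,7], y∈[2,4] → 1·2 = 2.
|S1 ∪ S2| = 40 − 2 = 38.00.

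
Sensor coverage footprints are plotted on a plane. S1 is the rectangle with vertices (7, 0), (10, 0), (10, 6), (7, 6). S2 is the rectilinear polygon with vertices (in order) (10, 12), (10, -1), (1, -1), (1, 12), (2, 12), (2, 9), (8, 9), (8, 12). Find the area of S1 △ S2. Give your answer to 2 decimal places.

|S1| = 18, |S2| = 99, |S1∩S2| = 18.
|S1 △ S2| = |S1| + |S2| − 2·|S1∩S2| = 18 + 99 − 36 = 81.00.

81.00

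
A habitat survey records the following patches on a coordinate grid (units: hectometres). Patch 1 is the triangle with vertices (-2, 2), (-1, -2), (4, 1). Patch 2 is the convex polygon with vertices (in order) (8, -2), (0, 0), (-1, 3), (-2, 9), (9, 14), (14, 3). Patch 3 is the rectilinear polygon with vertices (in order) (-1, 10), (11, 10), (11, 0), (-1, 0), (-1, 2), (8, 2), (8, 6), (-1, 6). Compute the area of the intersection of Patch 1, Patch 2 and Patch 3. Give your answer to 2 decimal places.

4.99

The intersection is the polygon with vertices (2.333,0), (0,0), (-0.588,1.765), (4,1).
By the shoelace formula its area is 4.99.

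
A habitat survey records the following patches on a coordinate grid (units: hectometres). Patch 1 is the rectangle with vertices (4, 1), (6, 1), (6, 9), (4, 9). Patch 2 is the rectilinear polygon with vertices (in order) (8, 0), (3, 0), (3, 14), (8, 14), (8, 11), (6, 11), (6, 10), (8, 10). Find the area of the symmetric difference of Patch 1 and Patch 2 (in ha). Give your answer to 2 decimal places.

|Patch 1| = 16, |Patch 2| = 68, |Patch 1∩Patch 2| = 16.
|Patch 1 △ Patch 2| = |Patch 1| + |Patch 2| − 2·|Patch 1∩Patch 2| = 16 + 68 − 32 = 52.00.

52.00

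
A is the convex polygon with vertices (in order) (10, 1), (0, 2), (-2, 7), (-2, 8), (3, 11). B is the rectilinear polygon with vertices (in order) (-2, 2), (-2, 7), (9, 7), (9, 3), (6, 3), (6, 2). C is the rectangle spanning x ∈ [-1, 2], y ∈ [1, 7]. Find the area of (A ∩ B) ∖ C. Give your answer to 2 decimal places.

26.05

|A ∩ B| = 39.8.
|(A ∩ B) ∩ C| = 13.75.
|(A ∩ B) ∖ C| = 39.8 − 13.75 = 26.05.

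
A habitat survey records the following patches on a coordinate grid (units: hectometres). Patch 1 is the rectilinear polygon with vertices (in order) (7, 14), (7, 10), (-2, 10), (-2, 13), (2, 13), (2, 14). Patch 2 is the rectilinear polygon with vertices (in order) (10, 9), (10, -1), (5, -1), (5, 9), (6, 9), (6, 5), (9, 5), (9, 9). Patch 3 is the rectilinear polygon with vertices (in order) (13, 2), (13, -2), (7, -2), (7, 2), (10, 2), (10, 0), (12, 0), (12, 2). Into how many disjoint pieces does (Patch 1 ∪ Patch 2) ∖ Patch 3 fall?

(Patch 1 ∪ Patch 2) ∖ Patch 3 splits into 2 disjoint pieces (area 32, area 29).

2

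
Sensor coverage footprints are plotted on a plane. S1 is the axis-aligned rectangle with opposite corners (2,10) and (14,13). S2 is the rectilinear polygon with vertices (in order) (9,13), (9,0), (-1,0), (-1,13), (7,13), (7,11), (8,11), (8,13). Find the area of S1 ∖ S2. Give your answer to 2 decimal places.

17.00

|S1| = 36, |S1∩S2| = 19.
|S1 ∖ S2| = |S1| − |S1∩S2| = 36 − 19 = 17.00.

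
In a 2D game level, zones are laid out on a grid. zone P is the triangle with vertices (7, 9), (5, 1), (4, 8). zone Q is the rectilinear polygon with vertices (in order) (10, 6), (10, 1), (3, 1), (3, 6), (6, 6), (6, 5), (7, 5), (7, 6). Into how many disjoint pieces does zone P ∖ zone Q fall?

zone P ∖ zone Q is a single connected region.

1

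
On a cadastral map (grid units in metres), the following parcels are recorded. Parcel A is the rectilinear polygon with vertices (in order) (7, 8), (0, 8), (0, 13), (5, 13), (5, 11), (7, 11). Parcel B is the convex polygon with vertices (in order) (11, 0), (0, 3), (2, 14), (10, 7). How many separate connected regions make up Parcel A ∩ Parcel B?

1

Parcel A ∩ Parcel B is a single connected region.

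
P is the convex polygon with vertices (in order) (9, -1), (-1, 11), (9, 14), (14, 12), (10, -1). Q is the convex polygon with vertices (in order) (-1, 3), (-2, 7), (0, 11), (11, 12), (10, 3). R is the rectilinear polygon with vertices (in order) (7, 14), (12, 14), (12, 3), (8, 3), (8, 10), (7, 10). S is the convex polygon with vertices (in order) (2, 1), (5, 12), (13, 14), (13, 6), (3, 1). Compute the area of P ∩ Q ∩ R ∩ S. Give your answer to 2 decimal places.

The intersection is the polygon with vertices (10.177,4.588), (8,3.5), (8,10), (7,10), (7,11.636), (11,12).
By the shoelace formula its area is 21.64.

21.64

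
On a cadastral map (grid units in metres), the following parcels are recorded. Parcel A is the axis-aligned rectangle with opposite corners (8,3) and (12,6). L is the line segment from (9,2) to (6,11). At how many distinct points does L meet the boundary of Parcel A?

The segment meets the boundary at (8,5), (8.667,3).

2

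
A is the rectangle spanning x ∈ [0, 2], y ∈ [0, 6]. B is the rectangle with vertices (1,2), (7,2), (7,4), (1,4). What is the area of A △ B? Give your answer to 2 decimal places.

20.00

|A∩B|: x∈[1,2], y∈[2,4] → 1·2 = 2.
|A △ B| = |A| + |B| − 2·|A∩B| = 12 + 12 − 4 = 20.00.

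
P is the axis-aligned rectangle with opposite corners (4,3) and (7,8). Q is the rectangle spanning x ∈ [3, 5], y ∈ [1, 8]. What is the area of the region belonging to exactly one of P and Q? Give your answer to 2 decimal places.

|P∩Q|: x∈[4,5], y∈[3,8] → 1·5 = 5.
|P △ Q| = |P| + |Q| − 2·|P∩Q| = 15 + 14 − 10 = 19.00.

19.00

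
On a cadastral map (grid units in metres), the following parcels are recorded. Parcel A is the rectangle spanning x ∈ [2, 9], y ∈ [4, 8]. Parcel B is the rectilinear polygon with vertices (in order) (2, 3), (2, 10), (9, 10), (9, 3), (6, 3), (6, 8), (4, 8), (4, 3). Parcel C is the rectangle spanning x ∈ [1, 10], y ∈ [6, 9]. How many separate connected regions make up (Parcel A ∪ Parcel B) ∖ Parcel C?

2

(Parcel A ∪ Parcel B) ∖ Parcel C splits into 2 disjoint pieces (area 19, area 7).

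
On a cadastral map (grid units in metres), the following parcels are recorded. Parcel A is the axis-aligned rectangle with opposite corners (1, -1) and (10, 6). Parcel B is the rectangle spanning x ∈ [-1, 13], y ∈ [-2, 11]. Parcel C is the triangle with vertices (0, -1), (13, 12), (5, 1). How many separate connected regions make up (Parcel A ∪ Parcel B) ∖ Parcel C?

(Parcel A ∪ Parcel B) ∖ Parcel C is a single connected region.

1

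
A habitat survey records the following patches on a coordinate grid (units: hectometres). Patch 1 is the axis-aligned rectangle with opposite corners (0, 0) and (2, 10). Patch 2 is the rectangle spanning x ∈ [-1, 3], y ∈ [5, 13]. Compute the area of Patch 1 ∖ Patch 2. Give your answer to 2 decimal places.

|Patch 1∩Patch 2|: x∈[0,2], y∈[5,10] → 2·5 = 10.
|Patch 1| = 20.
|Patch 1 ∖ Patch 2| = |Patch 1| − |Patch 1∩Patch 2| = 20 − 10 = 10.00.

10.00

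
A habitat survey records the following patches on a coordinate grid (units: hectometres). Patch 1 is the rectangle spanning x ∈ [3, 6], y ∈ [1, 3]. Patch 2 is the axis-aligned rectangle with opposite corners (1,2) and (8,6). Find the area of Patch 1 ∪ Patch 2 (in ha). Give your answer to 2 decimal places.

31.00

By inclusion–exclusion:
Individual areas: |Patch 1| = 6, |Patch 2| = 28.
|Patch 1∩Patch 2|: x∈[3,6], y∈[2,3] → 3·1 = 3.
|Patch 1 ∪ Patch 2| = 34 − 3 = 31.00.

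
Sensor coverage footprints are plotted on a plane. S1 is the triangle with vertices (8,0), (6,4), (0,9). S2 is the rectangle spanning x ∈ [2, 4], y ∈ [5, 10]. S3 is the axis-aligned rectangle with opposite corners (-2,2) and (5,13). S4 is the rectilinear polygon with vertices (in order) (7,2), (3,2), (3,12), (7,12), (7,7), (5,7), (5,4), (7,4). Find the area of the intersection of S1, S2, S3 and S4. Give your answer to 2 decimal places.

0.91

The intersection is the polygon with vertices (3.556,5), (3,5.625), (3,6.5), (4,5.667), (4,5).
By the shoelace formula its area is 0.91.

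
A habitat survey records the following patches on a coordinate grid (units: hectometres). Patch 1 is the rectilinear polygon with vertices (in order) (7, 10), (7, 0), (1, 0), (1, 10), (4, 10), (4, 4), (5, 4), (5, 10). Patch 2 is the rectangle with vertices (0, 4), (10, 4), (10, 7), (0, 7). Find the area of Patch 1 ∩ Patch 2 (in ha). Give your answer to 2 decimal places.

15.00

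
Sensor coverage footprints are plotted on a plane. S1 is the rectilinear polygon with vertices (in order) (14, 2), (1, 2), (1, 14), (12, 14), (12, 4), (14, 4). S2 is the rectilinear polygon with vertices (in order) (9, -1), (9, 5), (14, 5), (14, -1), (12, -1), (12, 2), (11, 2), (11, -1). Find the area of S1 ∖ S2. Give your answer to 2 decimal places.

123.00

|S1| = 136, |S1∩S2| = 13.
|S1 ∖ S2| = |S1| − |S1∩S2| = 136 − 13 = 123.00.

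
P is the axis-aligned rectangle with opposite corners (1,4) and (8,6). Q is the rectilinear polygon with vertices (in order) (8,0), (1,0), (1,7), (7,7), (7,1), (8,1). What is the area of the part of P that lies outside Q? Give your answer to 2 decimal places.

2.00

|P| = 14, |P∩Q| = 12.
|P ∖ Q| = |P| − |P∩Q| = 14 − 12 = 2.00.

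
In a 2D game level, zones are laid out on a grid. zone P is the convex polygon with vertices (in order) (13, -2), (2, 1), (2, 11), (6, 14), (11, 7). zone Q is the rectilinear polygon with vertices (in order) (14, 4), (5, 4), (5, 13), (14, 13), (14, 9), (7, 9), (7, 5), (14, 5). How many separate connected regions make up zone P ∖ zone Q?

2

zone P ∖ zone Q splits into 2 disjoint pieces (area 70.8571, area 15.0159).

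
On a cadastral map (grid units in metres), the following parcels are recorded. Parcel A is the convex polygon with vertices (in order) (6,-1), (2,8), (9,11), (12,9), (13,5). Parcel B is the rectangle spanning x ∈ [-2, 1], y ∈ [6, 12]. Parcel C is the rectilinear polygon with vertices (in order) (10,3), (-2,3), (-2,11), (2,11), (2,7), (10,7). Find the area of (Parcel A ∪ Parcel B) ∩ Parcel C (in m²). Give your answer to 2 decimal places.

|Parcel A ∪ Parcel B| = 93.5.
|(Parcel A ∪ Parcel B) ∩ Parcel C| = 41.67.

41.67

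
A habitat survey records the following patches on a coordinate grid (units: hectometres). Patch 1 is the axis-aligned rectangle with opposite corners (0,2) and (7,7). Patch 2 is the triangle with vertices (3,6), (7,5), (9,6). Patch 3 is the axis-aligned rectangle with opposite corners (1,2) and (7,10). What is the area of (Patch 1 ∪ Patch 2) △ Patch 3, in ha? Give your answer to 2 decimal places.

|Patch 1 ∪ Patch 2| = 36.
|(Patch 1 ∪ Patch 2) ∩ Patch 3| = 30.
|(Patch 1 ∪ Patch 2) △ Patch 3| = 36 + 48 − 60 = 24.00.

24.00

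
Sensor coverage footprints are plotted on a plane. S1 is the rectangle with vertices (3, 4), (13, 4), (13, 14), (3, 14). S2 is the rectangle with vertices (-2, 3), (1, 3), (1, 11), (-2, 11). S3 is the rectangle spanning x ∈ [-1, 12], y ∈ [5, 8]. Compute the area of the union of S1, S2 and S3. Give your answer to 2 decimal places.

130.00

By inclusion–exclusion:
Individual areas: |S1| = 100, |S2| = 24, |S3| = 39.
|S1∩S2| = 0 (no overlap).
|S1∩S3|: x∈[3,12], y∈[5,8] → 9·3 = 27.
|S2∩S3|: x∈[-1,1], y∈[5,8] → 2·3 = 6.
|S1∩S2∩S3| = 0.
|S1 ∪ S2 ∪ S3| = 163 − 33 + 0 = 130.00.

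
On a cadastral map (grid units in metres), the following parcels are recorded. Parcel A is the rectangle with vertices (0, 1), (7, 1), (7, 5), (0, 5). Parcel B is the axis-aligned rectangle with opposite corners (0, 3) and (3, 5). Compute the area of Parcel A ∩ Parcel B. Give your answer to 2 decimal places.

6.00

|Parcel A∩Parcel B|: x∈[0,3], y∈[3,5] → 3·2 = 6.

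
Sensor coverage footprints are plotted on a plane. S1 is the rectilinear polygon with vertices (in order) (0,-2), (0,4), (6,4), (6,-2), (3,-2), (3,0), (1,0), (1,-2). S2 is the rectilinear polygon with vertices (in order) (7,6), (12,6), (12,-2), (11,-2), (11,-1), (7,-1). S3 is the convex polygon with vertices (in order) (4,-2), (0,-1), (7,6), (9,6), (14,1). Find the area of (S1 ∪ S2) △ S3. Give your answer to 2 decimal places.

35.73

|S1 ∪ S2| = 68.
|(S1 ∪ S2) ∩ S3| = 45.1333.
|(S1 ∪ S2) △ S3| = 68 + 58 − 90.2667 = 35.73.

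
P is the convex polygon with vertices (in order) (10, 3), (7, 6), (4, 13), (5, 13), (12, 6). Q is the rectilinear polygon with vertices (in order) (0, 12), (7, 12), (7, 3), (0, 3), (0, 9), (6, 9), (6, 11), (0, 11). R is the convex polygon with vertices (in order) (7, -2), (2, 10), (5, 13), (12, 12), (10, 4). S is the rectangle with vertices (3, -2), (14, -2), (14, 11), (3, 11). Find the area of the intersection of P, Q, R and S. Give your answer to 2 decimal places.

3.93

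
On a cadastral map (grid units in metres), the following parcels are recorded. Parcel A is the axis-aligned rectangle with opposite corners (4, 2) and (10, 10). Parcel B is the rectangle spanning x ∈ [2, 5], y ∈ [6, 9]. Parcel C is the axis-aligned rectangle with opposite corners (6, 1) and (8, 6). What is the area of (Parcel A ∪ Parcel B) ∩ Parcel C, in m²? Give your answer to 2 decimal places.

8.00

The region (Parcel A ∪ Parcel B) ∩ Parcel C is the polygon with vertices (6,2), (6,6), (8,6), (8,2).
By the shoelace formula its area is 8.00.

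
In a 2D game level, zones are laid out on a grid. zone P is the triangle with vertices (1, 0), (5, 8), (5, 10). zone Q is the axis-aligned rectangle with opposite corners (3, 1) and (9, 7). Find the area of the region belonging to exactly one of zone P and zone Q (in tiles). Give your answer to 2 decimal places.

37.10

|zone P| = 4, |zone Q| = 36, |zone P∩zone Q| = 1.45.
|zone P △ zone Q| = |zone P| + |zone Q| − 2·|zone P∩zone Q| = 4 + 36 − 2.9 = 37.10.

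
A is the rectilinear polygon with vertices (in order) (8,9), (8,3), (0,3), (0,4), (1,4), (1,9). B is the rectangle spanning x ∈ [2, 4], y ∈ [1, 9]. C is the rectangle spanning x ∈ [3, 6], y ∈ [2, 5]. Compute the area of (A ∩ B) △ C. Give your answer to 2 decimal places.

17.00

|A ∩ B| = 12.
|(A ∩ B) ∩ C| = 2.
|(A ∩ B) △ C| = 12 + 9 − 4 = 17.00.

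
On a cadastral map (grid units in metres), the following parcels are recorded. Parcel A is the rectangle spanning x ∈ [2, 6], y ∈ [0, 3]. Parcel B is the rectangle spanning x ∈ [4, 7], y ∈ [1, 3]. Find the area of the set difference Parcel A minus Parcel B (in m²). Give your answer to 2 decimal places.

8.00

|Parcel A∩Parcel B|: x∈[4,6], y∈[1,3] → 2·2 = 4.
|Parcel A| = 12.
|Parcel A ∖ Parcel B| = |Parcel A| − |Parcel A∩Parcel B| = 12 − 4 = 8.00.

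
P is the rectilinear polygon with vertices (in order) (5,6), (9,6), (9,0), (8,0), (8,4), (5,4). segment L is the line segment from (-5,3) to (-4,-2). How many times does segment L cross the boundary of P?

The segment lies entirely outside P and never meets its boundary.

0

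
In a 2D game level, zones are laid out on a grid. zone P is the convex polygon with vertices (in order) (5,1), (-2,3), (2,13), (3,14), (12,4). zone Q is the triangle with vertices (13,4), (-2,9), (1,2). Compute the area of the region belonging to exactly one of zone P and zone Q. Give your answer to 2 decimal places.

56.06

|zone P| = 95, |zone Q| = 45, |zone P∩zone Q| = 41.9692.
|zone P △ zone Q| = |zone P| + |zone Q| − 2·|zone P∩zone Q| = 95 + 45 − 83.9384 = 56.06.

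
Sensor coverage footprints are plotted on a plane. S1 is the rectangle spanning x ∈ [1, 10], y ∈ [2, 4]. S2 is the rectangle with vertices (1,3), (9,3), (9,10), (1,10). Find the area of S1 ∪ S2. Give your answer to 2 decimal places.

66.00

By inclusion–exclusion:
Individual areas: |S1| = 18, |S2| = 56.
|S1∩S2|: x∈[1,9], y∈[3,4] → 8·1 = 8.
|S1 ∪ S2| = 74 − 8 = 66.00.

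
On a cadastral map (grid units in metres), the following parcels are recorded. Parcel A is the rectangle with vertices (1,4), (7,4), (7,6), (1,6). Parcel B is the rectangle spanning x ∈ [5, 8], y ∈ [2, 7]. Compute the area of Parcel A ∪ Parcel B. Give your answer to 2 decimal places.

23.00

By inclusion–exclusion:
Individual areas: |Parcel A| = 12, |Parcel B| = 15.
|Parcel A∩Parcel B|: x∈[5,7], y∈[4,6] → 2·2 = 4.
|Parcel A ∪ Parcel B| = 27 − 4 = 23.00.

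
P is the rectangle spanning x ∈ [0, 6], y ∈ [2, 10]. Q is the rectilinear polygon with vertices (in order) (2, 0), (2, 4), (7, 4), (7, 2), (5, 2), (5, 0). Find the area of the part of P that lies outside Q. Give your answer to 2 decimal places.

40.00

|P| = 48, |P∩Q| = 8.
|P ∖ Q| = |P| − |P∩Q| = 48 − 8 = 40.00.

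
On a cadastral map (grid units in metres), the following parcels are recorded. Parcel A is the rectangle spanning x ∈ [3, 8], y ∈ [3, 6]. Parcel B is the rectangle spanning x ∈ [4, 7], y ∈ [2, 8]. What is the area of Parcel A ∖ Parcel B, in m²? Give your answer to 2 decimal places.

|Parcel A∩Parcel B|: x∈[4,7], y∈[3,6] → 3·3 = 9.
|Parcel A| = 15.
|Parcel A ∖ Parcel B| = |Parcel A| − |Parcel A∩Parcel B| = 15 − 9 = 6.00.

6.00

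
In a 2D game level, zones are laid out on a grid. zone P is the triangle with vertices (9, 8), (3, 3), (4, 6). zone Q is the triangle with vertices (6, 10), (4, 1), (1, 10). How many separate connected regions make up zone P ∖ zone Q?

zone P ∖ zone Q splits into 2 disjoint pieces (area 3.4626, area 0.0471).

2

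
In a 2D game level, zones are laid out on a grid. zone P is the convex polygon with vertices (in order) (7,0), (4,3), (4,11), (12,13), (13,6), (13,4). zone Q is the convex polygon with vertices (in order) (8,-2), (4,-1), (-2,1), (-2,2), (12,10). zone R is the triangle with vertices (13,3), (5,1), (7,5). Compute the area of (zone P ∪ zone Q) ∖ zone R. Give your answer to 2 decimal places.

|zone P ∪ zone Q| = 123.6429.
|(zone P ∪ zone Q) ∩ zone R| = 13.3.
|(zone P ∪ zone Q) ∖ zone R| = 123.6429 − 13.3 = 110.34.

110.34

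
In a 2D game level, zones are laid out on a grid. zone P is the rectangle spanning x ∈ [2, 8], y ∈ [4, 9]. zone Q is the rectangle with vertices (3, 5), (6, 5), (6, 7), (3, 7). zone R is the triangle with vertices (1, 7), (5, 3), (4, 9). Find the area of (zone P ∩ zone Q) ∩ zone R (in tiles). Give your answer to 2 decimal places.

The region (zone P ∩ zone Q) ∩ zone R is the polygon with vertices (3,7), (4.333,7), (4.667,5), (3,5).
By the shoelace formula its area is 3.00.

3.00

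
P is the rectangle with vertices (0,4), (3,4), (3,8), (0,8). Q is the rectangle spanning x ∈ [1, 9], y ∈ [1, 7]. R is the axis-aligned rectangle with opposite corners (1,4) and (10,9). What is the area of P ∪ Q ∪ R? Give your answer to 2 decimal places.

73.00

By inclusion–exclusion:
Individual areas: |P| = 12, |Q| = 48, |R| = 45.
|P∩Q|: x∈[1,3], y∈[4,7] → 2·3 = 6.
|P∩R|: x∈[1,3], y∈[4,8] → 2·4 = 8.
|Q∩R|: x∈[1,9], y∈[4,7] → 8·3 = 24.
|P∩Q∩R| = 6.
|P ∪ Q ∪ R| = 105 − 38 + 6 = 73.00.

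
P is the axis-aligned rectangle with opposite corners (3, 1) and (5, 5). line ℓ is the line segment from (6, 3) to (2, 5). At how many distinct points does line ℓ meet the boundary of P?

The segment meets the boundary at (3,4.5), (5,3.5).

2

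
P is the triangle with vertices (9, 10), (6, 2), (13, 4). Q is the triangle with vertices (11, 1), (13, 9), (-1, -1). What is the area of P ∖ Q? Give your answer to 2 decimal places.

|P| = 25, |P∩Q| = 16.7378.
|P ∖ Q| = |P| − |P∩Q| = 25 − 16.7378 = 8.26.

8.26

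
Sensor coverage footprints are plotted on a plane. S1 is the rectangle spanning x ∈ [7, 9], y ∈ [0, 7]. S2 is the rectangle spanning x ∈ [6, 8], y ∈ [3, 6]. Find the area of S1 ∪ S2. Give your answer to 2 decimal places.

By inclusion–exclusion:
Individual areas: |S1| = 14, |S2| = 6.
|S1∩S2|: x∈[7,8], y∈[3,6] → 1·3 = 3.
|S1 ∪ S2| = 20 − 3 = 17.00.

17.00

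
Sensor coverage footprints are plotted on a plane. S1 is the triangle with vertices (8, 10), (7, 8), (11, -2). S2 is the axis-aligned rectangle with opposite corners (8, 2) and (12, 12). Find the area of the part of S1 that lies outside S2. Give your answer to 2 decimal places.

|S1| = 9, |S1∩S2| = 5.55.
|S1 ∖ S2| = |S1| − |S1∩S2| = 9 − 5.55 = 3.45.

3.45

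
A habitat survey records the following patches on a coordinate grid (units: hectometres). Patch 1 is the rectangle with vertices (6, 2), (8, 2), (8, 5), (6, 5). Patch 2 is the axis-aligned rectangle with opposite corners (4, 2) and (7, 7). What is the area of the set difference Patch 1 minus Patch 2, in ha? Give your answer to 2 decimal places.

|Patch 1∩Patch 2|: x∈[6,7], y∈[2,5] → 1·3 = 3.
|Patch 1| = 6.
|Patch 1 ∖ Patch 2| = |Patch 1| − |Patch 1∩Patch 2| = 6 − 3 = 3.00.

3.00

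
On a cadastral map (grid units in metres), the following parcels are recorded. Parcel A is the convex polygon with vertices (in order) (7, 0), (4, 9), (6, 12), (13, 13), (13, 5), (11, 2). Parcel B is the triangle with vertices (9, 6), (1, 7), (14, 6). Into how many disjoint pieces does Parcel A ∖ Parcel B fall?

Parcel A ∖ Parcel B splits into 2 disjoint pieces (area 32.0435, area 49.8411).

2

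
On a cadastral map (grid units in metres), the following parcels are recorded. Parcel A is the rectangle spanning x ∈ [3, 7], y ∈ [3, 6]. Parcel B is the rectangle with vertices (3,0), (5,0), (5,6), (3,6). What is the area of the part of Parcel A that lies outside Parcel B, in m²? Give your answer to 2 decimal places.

|Parcel A∩Parcel B|: x∈[3,5], y∈[3,6] → 2·3 = 6.
|Parcel A| = 12.
|Parcel A ∖ Parcel B| = |Parcel A| − |Parcel A∩Parcel B| = 12 − 6 = 6.00.

6.00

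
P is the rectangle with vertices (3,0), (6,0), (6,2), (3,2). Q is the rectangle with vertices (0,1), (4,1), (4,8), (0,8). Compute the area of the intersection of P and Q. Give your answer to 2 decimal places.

1.00

|P∩Q|: x∈[3,4], y∈[1,2] → 1·1 = 1.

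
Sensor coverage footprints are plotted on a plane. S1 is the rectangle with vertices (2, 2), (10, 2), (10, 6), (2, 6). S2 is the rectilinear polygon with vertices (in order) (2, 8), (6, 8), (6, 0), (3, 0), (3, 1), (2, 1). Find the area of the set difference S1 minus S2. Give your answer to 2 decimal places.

|S1| = 32, |S1∩S2| = 16.
|S1 ∖ S2| = |S1| − |S1∩S2| = 32 − 16 = 16.00.

16.00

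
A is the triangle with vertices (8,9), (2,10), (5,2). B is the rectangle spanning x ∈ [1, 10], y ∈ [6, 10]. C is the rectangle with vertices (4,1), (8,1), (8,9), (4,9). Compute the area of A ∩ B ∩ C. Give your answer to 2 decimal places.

The intersection is the polygon with vertices (6.714,6), (4,6), (4,9), (8,9).
By the shoelace formula its area is 10.07.

10.07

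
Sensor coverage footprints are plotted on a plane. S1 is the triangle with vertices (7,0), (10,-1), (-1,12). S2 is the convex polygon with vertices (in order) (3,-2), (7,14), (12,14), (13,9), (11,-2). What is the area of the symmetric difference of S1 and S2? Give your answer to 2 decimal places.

110.55

|S1| = 14, |S2| = 114.5, |S1∩S2| = 8.9761.
|S1 △ S2| = |S1| + |S2| − 2·|S1∩S2| = 14 + 114.5 − 17.9522 = 110.55.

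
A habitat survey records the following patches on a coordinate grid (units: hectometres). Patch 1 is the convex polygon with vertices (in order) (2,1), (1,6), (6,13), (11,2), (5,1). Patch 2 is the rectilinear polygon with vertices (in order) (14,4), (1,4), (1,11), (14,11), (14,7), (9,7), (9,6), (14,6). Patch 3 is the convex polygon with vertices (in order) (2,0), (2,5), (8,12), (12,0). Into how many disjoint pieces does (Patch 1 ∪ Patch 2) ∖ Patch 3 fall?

3

(Patch 1 ∪ Patch 2) ∖ Patch 3 splits into 3 disjoint pieces (area 25.6662, area 20, area 7.3333).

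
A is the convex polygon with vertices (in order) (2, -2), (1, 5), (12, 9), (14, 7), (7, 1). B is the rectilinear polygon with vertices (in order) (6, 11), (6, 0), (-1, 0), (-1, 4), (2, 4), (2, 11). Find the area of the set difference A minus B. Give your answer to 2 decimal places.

|A| = 66, |A∩B| = 26.516.
|A ∖ B| = |A| − |A∩B| = 66 − 26.516 = 39.48.

39.48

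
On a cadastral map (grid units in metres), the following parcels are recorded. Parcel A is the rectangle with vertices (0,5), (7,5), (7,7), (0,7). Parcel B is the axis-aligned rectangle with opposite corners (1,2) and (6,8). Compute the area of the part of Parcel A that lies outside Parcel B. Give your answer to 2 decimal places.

4.00

|Parcel A∩Parcel B|: x∈[1,6], y∈[5,7] → 5·2 = 10.
|Parcel A| = 14.
|Parcel A ∖ Parcel B| = |Parcel A| − |Parcel A∩Parcel B| = 14 − 10 = 4.00.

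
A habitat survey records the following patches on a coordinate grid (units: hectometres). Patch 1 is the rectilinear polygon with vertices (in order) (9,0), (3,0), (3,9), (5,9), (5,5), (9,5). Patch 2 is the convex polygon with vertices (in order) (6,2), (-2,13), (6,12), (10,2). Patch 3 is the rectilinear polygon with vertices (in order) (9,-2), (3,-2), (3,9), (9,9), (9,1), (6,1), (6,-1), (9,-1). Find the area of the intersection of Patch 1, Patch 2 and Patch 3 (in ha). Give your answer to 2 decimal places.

19.76

The intersection is the polygon with vertices (5,9), (5,5), (8.8,5), (9,4.5), (9,2), (6,2), (3,6.125), (3,9).
By the shoelace formula its area is 19.76.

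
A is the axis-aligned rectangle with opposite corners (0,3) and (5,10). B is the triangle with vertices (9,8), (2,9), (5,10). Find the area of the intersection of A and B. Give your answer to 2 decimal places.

2.14

The intersection is the polygon with vertices (5,8.571), (2,9), (5,10).
By the shoelace formula its area is 2.14.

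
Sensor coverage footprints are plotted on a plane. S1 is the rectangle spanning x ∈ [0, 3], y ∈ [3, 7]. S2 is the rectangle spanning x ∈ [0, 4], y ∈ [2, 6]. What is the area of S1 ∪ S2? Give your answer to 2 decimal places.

19.00

By inclusion–exclusion:
Individual areas: |S1| = 12, |S2| = 16.
|S1∩S2|: x∈[0,3], y∈[3,6] → 3·3 = 9.
|S1 ∪ S2| = 28 − 9 = 19.00.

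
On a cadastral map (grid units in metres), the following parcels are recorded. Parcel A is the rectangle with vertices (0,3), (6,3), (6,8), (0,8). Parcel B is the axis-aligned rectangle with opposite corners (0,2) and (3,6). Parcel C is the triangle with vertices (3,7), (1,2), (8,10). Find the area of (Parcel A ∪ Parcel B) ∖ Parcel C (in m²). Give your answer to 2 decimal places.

|Parcel A ∪ Parcel B| = 33.
|(Parcel A ∪ Parcel B) ∩ Parcel C| = 7.881.
|(Parcel A ∪ Parcel B) ∖ Parcel C| = 33 − 7.881 = 25.12.

25.12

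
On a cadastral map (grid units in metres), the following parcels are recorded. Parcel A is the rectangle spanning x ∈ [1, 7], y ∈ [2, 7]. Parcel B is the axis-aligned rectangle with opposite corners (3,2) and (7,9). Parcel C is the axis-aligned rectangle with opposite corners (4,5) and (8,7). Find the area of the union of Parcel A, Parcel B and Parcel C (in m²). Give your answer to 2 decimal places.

40.00

By inclusion–exclusion:
Individual areas: |Parcel A| = 30, |Parcel B| = 28, |Parcel C| = 8.
|Parcel A∩Parcel B|: x∈[3,7], y∈[2,7] → 4·5 = 20.
|Parcel A∩Parcel C|: x∈[4,7], y∈[5,7] → 3·2 = 6.
|Parcel B∩Parcel C|: x∈[4,7], y∈[5,7] → 3·2 = 6.
|Parcel A∩Parcel B∩Parcel C| = 6.
|Parcel A ∪ Parcel B ∪ Parcel C| = 66 − 32 + 6 = 40.00.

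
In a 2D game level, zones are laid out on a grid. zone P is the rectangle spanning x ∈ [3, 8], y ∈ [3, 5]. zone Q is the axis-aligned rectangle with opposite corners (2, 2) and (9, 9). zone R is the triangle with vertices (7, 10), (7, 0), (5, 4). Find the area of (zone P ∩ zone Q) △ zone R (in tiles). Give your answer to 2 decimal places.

12.83

|zone P ∩ zone Q| = 10.
|(zone P ∩ zone Q) ∩ zone R| = 3.5833.
|(zone P ∩ zone Q) △ zone R| = 10 + 10 − 7.1667 = 12.83.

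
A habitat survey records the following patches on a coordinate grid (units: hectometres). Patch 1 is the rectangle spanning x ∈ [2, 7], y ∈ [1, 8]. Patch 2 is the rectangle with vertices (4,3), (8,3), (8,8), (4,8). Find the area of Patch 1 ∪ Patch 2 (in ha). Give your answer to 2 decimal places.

40.00

By inclusion–exclusion:
Individual areas: |Patch 1| = 35, |Patch 2| = 20.
|Patch 1∩Patch 2|: x∈[4,7], y∈[3,8] → 3·5 = 15.
|Patch 1 ∪ Patch 2| = 55 − 15 = 40.00.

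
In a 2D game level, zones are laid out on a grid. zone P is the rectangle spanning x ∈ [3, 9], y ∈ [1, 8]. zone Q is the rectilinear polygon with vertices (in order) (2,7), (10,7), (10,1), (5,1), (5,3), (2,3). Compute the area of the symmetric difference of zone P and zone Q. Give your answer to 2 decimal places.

|zone P| = 42, |zone Q| = 42, |zone P∩zone Q| = 32.
|zone P △ zone Q| = |zone P| + |zone Q| − 2·|zone P∩zone Q| = 42 + 42 − 64 = 20.00.

20.00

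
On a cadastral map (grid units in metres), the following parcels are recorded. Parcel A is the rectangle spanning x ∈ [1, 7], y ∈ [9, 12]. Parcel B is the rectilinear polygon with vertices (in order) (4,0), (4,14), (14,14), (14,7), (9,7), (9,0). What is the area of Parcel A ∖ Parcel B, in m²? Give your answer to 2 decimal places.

9.00

|Parcel A| = 18, |Parcel A∩Parcel B| = 9.
|Parcel A ∖ Parcel B| = |Parcel A| − |Parcel A∩Parcel B| = 18 − 9 = 9.00.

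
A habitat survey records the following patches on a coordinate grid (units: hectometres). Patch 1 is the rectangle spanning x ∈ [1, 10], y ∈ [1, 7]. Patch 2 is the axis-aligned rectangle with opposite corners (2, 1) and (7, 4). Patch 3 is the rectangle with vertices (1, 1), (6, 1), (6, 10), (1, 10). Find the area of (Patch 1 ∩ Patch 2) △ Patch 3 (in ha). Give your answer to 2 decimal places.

36.00

|Patch 1 ∩ Patch 2| = 15.
|(Patch 1 ∩ Patch 2) ∩ Patch 3| = 12.
|(Patch 1 ∩ Patch 2) △ Patch 3| = 15 + 45 − 24 = 36.00.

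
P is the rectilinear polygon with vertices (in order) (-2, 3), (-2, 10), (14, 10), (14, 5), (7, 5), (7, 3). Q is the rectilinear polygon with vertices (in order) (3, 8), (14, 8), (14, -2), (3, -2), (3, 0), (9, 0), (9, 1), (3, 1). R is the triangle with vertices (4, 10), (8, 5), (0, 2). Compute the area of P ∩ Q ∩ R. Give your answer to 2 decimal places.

15.90

The intersection is the polygon with vertices (7,5), (7,4.625), (3,3.125), (3,8), (5.6,8), (8,5).
By the shoelace formula its area is 15.90.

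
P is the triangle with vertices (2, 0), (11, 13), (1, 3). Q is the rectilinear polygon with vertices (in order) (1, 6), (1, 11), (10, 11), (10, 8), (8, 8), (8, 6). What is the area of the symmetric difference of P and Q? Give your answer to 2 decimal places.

|P| = 20, |Q| = 41, |P∩Q| = 6.9231.
|P △ Q| = |P| + |Q| − 2·|P∩Q| = 20 + 41 − 13.8462 = 47.15.

47.15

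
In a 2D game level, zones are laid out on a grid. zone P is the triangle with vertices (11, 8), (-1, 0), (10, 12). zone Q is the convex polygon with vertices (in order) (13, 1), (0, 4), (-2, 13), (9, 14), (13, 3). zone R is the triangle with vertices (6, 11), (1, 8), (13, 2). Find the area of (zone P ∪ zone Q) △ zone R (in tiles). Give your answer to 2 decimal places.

103.50

|zone P ∪ zone Q| = 136.4993.
|(zone P ∪ zone Q) ∩ zone R| = 33.
|(zone P ∪ zone Q) △ zone R| = 136.4993 + 33 − 66 = 103.50.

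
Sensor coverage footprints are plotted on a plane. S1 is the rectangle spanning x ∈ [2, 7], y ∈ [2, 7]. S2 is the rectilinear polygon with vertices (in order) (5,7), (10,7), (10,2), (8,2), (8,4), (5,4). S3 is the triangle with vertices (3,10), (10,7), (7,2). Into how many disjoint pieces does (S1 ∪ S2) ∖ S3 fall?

2

(S1 ∪ S2) ∖ S3 splits into 2 disjoint pieces (area 18.75, area 6.6667).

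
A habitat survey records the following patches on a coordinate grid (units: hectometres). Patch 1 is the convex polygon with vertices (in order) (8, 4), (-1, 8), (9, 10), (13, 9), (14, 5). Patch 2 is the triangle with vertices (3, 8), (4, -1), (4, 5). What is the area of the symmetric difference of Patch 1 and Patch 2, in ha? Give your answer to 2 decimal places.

56.13

|Patch 1| = 54, |Patch 2| = 3, |Patch 1∩Patch 2| = 0.4337.
|Patch 1 △ Patch 2| = |Patch 1| + |Patch 2| − 2·|Patch 1∩Patch 2| = 54 + 3 − 0.8673 = 56.13.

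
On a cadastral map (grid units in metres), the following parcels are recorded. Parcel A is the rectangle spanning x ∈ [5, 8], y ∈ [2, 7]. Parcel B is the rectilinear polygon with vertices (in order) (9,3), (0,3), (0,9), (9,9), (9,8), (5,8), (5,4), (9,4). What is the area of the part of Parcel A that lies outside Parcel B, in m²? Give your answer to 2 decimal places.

12.00

|Parcel A| = 15, |Parcel A∩Parcel B| = 3.
|Parcel A ∖ Parcel B| = |Parcel A| − |Parcel A∩Parcel B| = 15 − 3 = 12.00.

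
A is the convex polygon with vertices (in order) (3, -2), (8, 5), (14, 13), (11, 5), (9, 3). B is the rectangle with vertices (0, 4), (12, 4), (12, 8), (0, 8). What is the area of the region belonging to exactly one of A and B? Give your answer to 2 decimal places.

51.20

|A| = 23.5, |B| = 48, |A∩B| = 10.1488.
|A △ B| = |A| + |B| − 2·|A∩B| = 23.5 + 48 − 20.2976 = 51.20.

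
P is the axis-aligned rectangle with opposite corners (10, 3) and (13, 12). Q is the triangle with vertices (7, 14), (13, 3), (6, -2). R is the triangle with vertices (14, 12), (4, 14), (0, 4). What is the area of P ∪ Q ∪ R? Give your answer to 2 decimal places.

113.43

By inclusion–exclusion:
Individual areas: |P| = 27, |Q| = 53.5, |R| = 54.
|P∩Q| = 8.25.
|P∩R| = 4.2857.
|Q∩R| = 8.5305.
|P∩Q∩R| = 0.
|P ∪ Q ∪ R| = 134.5 − 21.0662 + 0 = 113.43.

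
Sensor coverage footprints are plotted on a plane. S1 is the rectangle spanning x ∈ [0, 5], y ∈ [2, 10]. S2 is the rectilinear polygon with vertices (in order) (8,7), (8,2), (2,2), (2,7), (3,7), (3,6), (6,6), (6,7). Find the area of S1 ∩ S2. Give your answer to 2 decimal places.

The intersection is the polygon with vertices (5,2), (2,2), (2,7), (3,7), (3,6), (5,6).
By the shoelace formula its area is 13.00.

13.00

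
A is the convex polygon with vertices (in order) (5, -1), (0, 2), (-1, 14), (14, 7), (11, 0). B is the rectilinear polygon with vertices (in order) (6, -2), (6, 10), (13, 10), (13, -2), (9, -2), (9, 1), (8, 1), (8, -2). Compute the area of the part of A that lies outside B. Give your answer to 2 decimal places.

|A| = 139.5, |A∩B| = 59.1238.
|A ∖ B| = |A| − |A∩B| = 139.5 − 59.1238 = 80.38.

80.38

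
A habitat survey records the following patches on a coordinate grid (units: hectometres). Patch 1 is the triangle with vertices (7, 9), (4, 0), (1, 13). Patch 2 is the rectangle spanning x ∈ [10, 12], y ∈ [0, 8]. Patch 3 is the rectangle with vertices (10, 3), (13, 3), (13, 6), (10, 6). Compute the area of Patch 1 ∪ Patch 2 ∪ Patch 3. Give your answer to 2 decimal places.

52.00

By inclusion–exclusion:
Individual areas: |Patch 1| = 33, |Patch 2| = 16, |Patch 3| = 9.
|Patch 1∩Patch 2| = 0.
|Patch 1∩Patch 3| = 0.
|Patch 2∩Patch 3|: x∈[10,12], y∈[3,6] → 2·3 = 6.
|Patch 1∩Patch 2∩Patch 3| = 0.
|Patch 1 ∪ Patch 2 ∪ Patch 3| = 58 − 6 + 0 = 52.00.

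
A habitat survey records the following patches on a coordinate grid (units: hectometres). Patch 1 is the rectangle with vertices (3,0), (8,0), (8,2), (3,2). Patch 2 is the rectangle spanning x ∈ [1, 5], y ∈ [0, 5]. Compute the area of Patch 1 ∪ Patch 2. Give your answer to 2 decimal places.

26.00

By inclusion–exclusion:
Individual areas: |Patch 1| = 10, |Patch 2| = 20.
|Patch 1∩Patch 2|: x∈[3,5], y∈[0,2] → 2·2 = 4.
|Patch 1 ∪ Patch 2| = 30 − 4 = 26.00.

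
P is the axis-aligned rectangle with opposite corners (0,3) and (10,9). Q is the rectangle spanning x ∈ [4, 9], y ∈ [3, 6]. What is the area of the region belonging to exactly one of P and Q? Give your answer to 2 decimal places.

45.00

|P∩Q|: x∈[4,9], y∈[3,6] → 5·3 = 15.
|P △ Q| = |P| + |Q| − 2·|P∩Q| = 60 + 15 − 30 = 45.00.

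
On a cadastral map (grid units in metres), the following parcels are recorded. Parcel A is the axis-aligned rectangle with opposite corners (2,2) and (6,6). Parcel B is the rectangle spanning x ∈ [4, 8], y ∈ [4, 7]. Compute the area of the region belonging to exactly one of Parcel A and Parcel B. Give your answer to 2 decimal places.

|Parcel A∩Parcel B|: x∈[4,6], y∈[4,6] → 2·2 = 4.
|Parcel A △ Parcel B| = |Parcel A| + |Parcel B| − 2·|Parcel A∩Parcel B| = 16 + 12 − 8 = 20.00.

20.00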